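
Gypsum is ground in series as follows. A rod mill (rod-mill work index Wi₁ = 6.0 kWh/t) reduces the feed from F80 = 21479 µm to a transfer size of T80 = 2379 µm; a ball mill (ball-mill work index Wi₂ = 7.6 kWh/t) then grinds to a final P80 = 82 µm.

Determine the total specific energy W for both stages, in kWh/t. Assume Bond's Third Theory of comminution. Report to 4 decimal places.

W = 10 Wi / √P80 − 10 Wi / √F80
Stage 1 (21479→2379 µm, Wi₁=6.0): W₁ = 10·6.0·(0.020502 − 0.006823) = 0.8207 kWh/t
Stage 2 (2379→82 µm, Wi₂=7.6): W₂ = 10·7.6·(0.110432 − 0.020502) = 6.8346 kWh/t
W = W₁ + W₂ = 0.8207 + 6.8346 = 7.6554 kWh/t

W = 7.6554 kWh/t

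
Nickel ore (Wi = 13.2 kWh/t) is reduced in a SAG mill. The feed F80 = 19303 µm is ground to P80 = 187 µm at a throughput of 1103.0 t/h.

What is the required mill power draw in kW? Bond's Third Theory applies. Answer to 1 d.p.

P = 9599.1 kW

Bond:  W = 10 Wi (1/√P − 1/√F)
W = 10·13.2·(1/√187 − 1/√19303) = 10·13.2·(0.065930) = 8.7027 kWh/t
Mill draw = 8.7027 × 1103.0 = 9599.1 kW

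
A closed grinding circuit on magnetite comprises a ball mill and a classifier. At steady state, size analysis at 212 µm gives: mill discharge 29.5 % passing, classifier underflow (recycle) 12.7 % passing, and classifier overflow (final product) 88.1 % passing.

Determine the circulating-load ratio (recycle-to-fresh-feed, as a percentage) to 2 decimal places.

Balance %-passing 212 µm (r = R/F):
Fd + Rd = Ru + Fo ⇒ R/F = (o−d)/(d−u)
r = (88.1 − 29.5)/(29.5 − 12.7) = 58.6/16.8 = 3.4881
CL = 100·r = 348.81 %

CL = 348.81 %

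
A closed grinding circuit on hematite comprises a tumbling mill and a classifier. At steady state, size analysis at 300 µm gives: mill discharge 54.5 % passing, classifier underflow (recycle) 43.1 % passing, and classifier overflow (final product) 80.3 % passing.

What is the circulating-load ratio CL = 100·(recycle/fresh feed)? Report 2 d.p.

Let r = R/F. Size balance at 300 µm:
(1+r)·d = r·u + o ⇒ r = (o−d)/(d−u)
r = (80.3 − 54.5)/(54.5 − 43.1) = 25.8/11.4 = 2.2632
CL = 100·r = 226.32 %

CL = 226.32 %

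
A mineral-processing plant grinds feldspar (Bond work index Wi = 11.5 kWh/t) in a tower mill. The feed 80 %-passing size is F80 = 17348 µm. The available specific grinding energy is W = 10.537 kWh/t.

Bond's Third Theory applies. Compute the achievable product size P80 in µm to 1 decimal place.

W = 10 Wi (P80^-0.5 − F80^-0.5)
⇒ 1/√P80 = W/(10·Wi) + 1/√F80
  = 10.5370/(10·11.5) + 1/√17348 = 0.091626 + 0.007592 = 0.099218
P80 = (1/0.099218)² = 10.0788² = 101.58 µm

P80 = 101.6 µm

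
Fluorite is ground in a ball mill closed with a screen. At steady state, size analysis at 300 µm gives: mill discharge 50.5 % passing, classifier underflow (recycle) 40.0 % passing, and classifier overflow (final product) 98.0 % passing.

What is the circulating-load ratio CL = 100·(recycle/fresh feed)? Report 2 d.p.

Balance %-passing 300 µm (r = R/F):
(1+r)d = ru + o → r = (o−d)/(d−u)
r = (98.0 − 50.5)/(50.5 − 40.0) = 47.5/10.5 = 4.5238
CL = 100·r = 452.38 %

CL = 452.38 %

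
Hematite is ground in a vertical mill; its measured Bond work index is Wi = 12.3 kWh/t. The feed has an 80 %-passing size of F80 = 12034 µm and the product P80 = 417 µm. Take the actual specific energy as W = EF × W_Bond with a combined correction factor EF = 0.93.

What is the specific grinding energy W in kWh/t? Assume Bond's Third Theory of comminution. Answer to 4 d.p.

W_Bond = 10·Wi·(1/√P₈₀ − 1/√F₈₀)
1/√417 = 0.048970;  1/√12034 = 0.009116
W = 10·12.3·(0.048970 − 0.009116) = 4.9021 kWh/t
With EF = 0.93: W = 4.9021·0.93 = 4.5589 kWh/t

W = 4.5589 kWh/t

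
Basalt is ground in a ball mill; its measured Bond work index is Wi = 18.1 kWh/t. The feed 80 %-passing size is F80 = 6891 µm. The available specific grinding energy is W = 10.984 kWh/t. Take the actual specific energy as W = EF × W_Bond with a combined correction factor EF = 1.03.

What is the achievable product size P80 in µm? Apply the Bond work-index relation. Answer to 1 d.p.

W_Bond = 10·Wi·(1/√P₈₀ − 1/√F₈₀)
W_Bond = W / EF = 10.984 / 1.03 = 10.6641 kWh/t
P80^-0.5 = F80^-0.5 + W_Bond/(10 Wi)
  = 10.6641/(10·18.1) + 1/√6891 = 0.058918 + 0.012046 = 0.070964
P80 = (1/0.070964)² = 14.0917² = 198.57 µm

P80 = 198.6 µm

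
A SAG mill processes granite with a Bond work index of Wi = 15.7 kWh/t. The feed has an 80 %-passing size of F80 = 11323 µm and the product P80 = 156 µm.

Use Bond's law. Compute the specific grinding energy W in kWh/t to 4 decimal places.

W = 11.0946 kWh/t

W = 10·Wi·(P80^(-½) − F80^(-½))
1/√156 = 0.080064;  1/√11323 = 0.009398
W = 10·15.7·(0.080064 − 0.009398) = 11.0946 kWh/t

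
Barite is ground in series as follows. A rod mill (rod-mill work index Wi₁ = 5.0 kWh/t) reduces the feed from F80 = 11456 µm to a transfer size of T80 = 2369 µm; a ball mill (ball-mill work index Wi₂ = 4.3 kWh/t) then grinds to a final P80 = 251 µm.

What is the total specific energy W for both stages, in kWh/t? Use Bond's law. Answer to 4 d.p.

W = 10·Wi·[P80^(−½) − F80^(−½)]
Stage 1 (11456→2369 µm, Wi₁=5.0): W₁ = 10·5.0·(0.020546 − 0.009343) = 0.5601 kWh/t
Stage 2 (2369→251 µm, Wi₂=4.3): W₂ = 10·4.3·(0.063119 − 0.020546) = 1.8307 kWh/t
W = W₁ + W₂ = 0.5601 + 1.8307 = 2.3908 kWh/t

W = 2.3908 kWh/t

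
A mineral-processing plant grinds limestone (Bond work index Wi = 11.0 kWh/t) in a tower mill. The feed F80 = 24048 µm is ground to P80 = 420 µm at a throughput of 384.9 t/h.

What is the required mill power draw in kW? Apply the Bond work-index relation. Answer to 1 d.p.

W = 10 Wi (1/√P80 − 1/√F80)  [Bond]
W = 10·11.0·(1/√420 − 1/√24048) = 10·11.0·(0.042346) = 4.6581 kWh/t
P = W·T = 4.6581·384.9 = 1792.9 kW

P = 1792.9 kW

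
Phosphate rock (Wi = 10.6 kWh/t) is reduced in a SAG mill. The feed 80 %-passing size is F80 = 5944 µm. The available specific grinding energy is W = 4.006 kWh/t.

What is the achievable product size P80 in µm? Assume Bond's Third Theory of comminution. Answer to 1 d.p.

P80 = 388.1 µm

W = 10 Wi (P80^-0.5 − F80^-0.5)
P80^-0.5 = F80^-0.5 + W/(10 Wi)
  = 4.0060/(10·10.6) + 1/√5944 = 0.037792 + 0.012971 = 0.050763
P80 = (1/0.050763)² = 19.6994² = 388.06 µm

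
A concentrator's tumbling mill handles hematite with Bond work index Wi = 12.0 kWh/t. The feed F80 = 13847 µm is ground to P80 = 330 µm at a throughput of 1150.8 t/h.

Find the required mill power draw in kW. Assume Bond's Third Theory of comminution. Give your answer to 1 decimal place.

P = 6428.4 kW

Bond:  W = 10 Wi (1/√P − 1/√F)
W = 10·12.0·(1/√330 − 1/√13847) = 10·12.0·(0.046550) = 5.5860 kWh/t
Mill draw = 5.5860 × 1150.8 = 6428.4 kW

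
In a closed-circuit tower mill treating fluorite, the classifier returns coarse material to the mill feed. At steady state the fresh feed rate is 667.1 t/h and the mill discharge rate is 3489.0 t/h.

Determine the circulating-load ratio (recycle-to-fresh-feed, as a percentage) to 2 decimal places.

Discharge = new feed + return, hence
R = M − F = 3489.0 − 667.1 = 2821.9 t/h
CL = 100·R/F = 100·2821.9/667.1 = 423.01 %

CL = 423.01 %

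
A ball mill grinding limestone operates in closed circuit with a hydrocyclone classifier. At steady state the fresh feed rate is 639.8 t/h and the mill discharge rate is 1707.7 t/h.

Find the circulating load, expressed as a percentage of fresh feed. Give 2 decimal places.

Steady state: M = F + R.
R = M − F = 1707.7 − 639.8 = 1067.9 t/h
CL = 100·R/F = 100·1067.9/639.8 = 166.91 %

CL = 166.91 %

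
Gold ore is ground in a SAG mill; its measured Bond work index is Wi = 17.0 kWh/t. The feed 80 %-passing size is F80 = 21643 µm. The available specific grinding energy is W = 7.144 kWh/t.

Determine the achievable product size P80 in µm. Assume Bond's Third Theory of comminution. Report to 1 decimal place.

W = 10·Wi·(P80^(-½) − F80^(-½))
P80^(−½) = W/(10 Wi) + F80^(−½)
  = 7.1440/(10·17.0) + 1/√21643 = 0.042024 + 0.006797 = 0.048821
P80 = (1/0.048821)² = 20.4830² = 419.55 µm

P80 = 419.6 µm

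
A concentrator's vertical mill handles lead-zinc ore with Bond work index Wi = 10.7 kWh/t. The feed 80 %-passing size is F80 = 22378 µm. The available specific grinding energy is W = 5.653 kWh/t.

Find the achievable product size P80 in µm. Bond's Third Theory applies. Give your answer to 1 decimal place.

Bond:  W = 10 Wi (1/√P − 1/√F)
P80^(−½) = W/(10 Wi) + F80^(−½)
  = 5.6530/(10·10.7) + 1/√22378 = 0.052832 + 0.006685 = 0.059517
P80 = (1/0.059517)² = 16.8020² = 282.31 µm

P80 = 282.3 µm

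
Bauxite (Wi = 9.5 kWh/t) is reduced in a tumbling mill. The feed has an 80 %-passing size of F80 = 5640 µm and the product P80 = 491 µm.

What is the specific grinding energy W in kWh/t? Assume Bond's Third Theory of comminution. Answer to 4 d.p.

W = 3.0223 kWh/t

W = 10 Wi (P80^-0.5 − F80^-0.5)
1/√491 = 0.045129;  1/√5640 = 0.013316
W = 10·9.5·(0.045129 − 0.013316) = 3.0223 kWh/t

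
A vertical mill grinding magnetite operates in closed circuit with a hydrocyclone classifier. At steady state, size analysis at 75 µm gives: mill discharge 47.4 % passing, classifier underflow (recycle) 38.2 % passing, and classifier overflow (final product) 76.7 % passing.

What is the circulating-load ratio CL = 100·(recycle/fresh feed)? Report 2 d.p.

Let r = R/F. Size balance at 75 µm:
d + r·d = r·u + o → r(d−u) = o−d
r = (76.7 − 47.4)/(47.4 − 38.2) = 29.3/9.2 = 3.1848
CL = 100·r = 318.48 %

CL = 318.48 %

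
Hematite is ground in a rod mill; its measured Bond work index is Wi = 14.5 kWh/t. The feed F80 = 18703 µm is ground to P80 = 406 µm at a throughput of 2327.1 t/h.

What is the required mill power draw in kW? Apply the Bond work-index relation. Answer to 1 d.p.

W = 10 Wi / √P80 − 10 Wi / √F80
W = 10·14.5·(1/√406 − 1/√18703) = 10·14.5·(0.042317) = 6.1360 kWh/t
P_mill = W·ṁ = 6.1360·2327.1 = 14279.0 kW

P = 14279.0 kW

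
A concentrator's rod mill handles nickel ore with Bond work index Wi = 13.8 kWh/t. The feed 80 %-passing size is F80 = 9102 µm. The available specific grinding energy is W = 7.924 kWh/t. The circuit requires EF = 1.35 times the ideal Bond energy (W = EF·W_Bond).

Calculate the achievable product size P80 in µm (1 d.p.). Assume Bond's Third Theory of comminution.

P80 = 355.8 µm

W = 10·Wi·(P80^(-½) − F80^(-½))
W_Bond = W / EF = 7.924 / 1.35 = 5.8696 kWh/t
P80^(−½) = W_Bond/(10 Wi) + F80^(−½)
  = 5.8696/(10·13.8) + 1/√9102 = 0.042534 + 0.010482 = 0.053015
P80 = (1/0.053015)² = 18.8625² = 355.79 µm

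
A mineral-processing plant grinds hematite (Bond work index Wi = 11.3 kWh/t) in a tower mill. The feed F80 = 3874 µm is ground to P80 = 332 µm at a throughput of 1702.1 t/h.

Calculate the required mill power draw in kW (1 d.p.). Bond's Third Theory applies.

W_Bond = 10·Wi·(1/√P₈₀ − 1/√F₈₀)
W = 10·11.3·(1/√332 − 1/√3874) = 10·11.3·(0.038816) = 4.3862 kWh/t
P_mill = W·ṁ = 4.3862·1702.1 = 7465.7 kW

P = 7465.7 kW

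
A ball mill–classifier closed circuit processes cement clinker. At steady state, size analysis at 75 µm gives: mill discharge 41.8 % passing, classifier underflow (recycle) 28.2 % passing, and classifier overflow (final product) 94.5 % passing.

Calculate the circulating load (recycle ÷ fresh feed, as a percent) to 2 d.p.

CL = 387.50 %

Two-product formula at 75 µm:
(1+r)d = ru + o → r = (o−d)/(d−u)
r = (94.5 − 41.8)/(41.8 − 28.2) = 52.7/13.6 = 3.8750
CL = 100·r = 387.50 %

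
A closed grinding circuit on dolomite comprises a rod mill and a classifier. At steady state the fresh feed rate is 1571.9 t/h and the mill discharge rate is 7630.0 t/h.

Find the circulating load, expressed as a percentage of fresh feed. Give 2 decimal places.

Discharge = new feed + return, hence
R = M − F = 7630.0 − 1571.9 = 6058.1 t/h
CL = 100·R/F = 100·6058.1/1571.9 = 385.40 %

CL = 385.40 %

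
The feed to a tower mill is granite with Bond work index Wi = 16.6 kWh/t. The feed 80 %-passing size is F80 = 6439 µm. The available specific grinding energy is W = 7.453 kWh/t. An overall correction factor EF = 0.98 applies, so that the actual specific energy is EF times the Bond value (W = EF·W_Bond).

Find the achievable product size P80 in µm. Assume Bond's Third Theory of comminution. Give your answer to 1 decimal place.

P80 = 294.5 µm

W = 10 Wi (1/√P80 − 1/√F80)  [Bond]
W_Bond = W / EF = 7.453 / 0.98 = 7.6051 kWh/t
P80^(−½) = W_Bond/(10 Wi) + F80^(−½)
  = 7.6051/(10·16.6) + 1/√6439 = 0.045814 + 0.012462 = 0.058276
P80 = (1/0.058276)² = 17.1597² = 294.46 µm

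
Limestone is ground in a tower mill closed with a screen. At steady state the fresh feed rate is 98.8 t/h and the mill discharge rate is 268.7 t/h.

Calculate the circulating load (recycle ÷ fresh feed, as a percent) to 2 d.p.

CL = 171.96 %

Discharge = new feed + return, hence
R = M − F = 268.7 − 98.8 = 169.9 t/h
CL = 100·R/F = 100·169.9/98.8 = 171.96 %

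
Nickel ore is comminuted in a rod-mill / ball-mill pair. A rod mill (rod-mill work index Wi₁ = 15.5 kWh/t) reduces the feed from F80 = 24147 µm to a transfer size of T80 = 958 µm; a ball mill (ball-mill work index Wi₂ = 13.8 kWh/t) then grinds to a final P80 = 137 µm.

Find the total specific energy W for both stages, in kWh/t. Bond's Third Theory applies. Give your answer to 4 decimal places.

Bond: W = 10·Wi·(1/√P80 − 1/√F80)
Stage 1 (24147→958 µm, Wi₁=15.5): W₁ = 10·15.5·(0.032309 − 0.006435) = 4.0104 kWh/t
Stage 2 (958→137 µm, Wi₂=13.8): W₂ = 10·13.8·(0.085436 − 0.032309) = 7.3316 kWh/t
W = W₁ + W₂ = 4.0104 + 7.3316 = 11.3419 kWh/t

W = 11.3419 kWh/t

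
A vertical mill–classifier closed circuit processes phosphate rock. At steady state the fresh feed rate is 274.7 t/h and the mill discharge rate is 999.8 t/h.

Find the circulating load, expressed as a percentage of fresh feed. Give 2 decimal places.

CL = 263.96 %

Mill node: discharge = fresh + recycle.
R = M − F = 999.8 − 274.7 = 725.1 t/h
CL = 100·R/F = 100·725.1/274.7 = 263.96 %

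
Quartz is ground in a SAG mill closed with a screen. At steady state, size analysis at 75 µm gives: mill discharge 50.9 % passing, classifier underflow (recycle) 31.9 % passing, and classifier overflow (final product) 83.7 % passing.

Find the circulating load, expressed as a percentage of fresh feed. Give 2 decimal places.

Classifier node, passing 75 µm:
Fd + Rd = Ru + Fo ⇒ R/F = (o−d)/(d−u)
r = (83.7 − 50.9)/(50.9 − 31.9) = 32.8/19.0 = 1.7263
CL = 100·r = 172.63 %

CL = 172.63 %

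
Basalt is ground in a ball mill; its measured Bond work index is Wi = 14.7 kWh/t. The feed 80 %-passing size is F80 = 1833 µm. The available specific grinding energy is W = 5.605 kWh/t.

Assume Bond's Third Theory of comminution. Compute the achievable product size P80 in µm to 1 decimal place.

P80 = 264.5 µm

Bond: W = 10·Wi·(1/√P80 − 1/√F80)
⇒ 1/√P80 = W/(10 Wi) + 1/√F80
  = 5.6050/(10·14.7) + 1/√1833 = 0.038129 + 0.023357 = 0.061486
P80 = (1/0.061486)² = 16.2638² = 264.51 µm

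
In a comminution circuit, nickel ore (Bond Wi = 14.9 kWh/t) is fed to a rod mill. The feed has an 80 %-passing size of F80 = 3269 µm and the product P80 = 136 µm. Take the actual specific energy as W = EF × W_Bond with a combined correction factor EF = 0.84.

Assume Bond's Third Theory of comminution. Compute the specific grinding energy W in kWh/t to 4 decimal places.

W = 10·Wi·(P80^(-½) − F80^(-½))
1/√136 = 0.085749;  1/√3269 = 0.017490
W = 10·14.9·(0.085749 − 0.017490) = 10.1706 kWh/t
Corrected W = EF·W_Bond = 0.84·10.1706 = 8.5433 kWh/t

W = 8.5433 kWh/t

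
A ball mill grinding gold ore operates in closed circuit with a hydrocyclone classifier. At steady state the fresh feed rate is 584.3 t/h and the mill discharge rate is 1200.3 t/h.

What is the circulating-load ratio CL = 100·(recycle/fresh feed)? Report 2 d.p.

CL = 105.43 %

M = F + R at steady state, so:
R = M − F = 1200.3 − 584.3 = 616.0 t/h
CL = 100·R/F = 100·616.0/584.3 = 105.43 %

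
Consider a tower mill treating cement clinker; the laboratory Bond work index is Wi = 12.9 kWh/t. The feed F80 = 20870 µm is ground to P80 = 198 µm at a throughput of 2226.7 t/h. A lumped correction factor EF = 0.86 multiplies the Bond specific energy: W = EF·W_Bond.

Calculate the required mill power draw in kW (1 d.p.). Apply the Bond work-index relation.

W = 10 Wi (1/√P80 − 1/√F80)  [Bond]
W = 10·12.9·(1/√198 − 1/√20870) = 10·12.9·(0.064145) = 8.2747 kWh/t
With EF = 0.86: W = 8.2747·0.86 = 7.1162 kWh/t
P = W·T = 7.1162·2226.7 = 15845.7 kW

P = 15845.7 kW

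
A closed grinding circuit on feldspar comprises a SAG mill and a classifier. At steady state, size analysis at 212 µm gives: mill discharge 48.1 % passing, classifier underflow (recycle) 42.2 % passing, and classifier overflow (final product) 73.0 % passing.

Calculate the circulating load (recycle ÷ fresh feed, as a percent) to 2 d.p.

CL = 422.03 %

Let r = R/F. Size balance at 212 µm:
r = (o − d)/(d − u)
r = (73.0 − 48.1)/(48.1 − 42.2) = 24.9/5.9 = 4.2203
CL = 100·r = 422.03 %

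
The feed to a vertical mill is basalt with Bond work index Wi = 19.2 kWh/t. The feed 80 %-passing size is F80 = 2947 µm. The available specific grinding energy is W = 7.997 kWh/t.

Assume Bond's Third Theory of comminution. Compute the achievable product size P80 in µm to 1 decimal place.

Bond: W = 10·Wi·(1/√P80 − 1/√F80)
⇒ 1/√P80 = W/(10 Wi) + 1/√F80
  = 7.9970/(10·19.2) + 1/√2947 = 0.041651 + 0.018421 = 0.060072
P80 = (1/0.060072)² = 16.6467² = 277.11 µm

P80 = 277.1 µm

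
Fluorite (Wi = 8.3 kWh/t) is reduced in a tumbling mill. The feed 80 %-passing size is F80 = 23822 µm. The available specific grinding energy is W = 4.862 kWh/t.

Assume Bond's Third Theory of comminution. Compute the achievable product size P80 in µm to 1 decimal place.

P80 = 236.3 µm

Bond: W = 10·Wi·(1/√P80 − 1/√F80)
⇒ 1/√P80 = W/(10·Wi) + 1/√F80
  = 4.8620/(10·8.3) + 1/√23822 = 0.058578 + 0.006479 = 0.065057
P80 = (1/0.065057)² = 15.3711² = 236.27 µm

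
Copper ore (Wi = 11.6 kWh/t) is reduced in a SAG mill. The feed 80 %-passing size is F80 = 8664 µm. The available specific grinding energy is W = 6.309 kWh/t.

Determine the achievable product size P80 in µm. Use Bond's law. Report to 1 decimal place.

P80 = 235.7 µm

W = 10 Wi / √P80 − 10 Wi / √F80
1/√P80 = 1/√F80 + W/(10·Wi)
  = 6.3090/(10·11.6) + 1/√8664 = 0.054388 + 0.010743 = 0.065131
P80 = (1/0.065131)² = 15.3536² = 235.73 µm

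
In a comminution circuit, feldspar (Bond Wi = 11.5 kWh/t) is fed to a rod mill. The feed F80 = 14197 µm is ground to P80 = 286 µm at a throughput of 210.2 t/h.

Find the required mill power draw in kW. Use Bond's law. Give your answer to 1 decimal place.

P = 1226.5 kW

W = 10·Wi·(P80^(-½) − F80^(-½))
W = 10·11.5·(1/√286 − 1/√14197) = 10·11.5·(0.050739) = 5.8349 kWh/t
Power = W × throughput = 5.8349 kWh/t × 210.2 t/h = 1226.5 kW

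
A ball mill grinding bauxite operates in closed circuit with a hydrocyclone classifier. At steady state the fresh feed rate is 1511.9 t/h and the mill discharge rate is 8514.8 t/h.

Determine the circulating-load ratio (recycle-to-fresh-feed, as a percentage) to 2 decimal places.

Mill node: discharge = fresh + recycle.
R = M − F = 8514.8 − 1511.9 = 7002.9 t/h
CL = 100·R/F = 100·7002.9/1511.9 = 463.19 %

CL = 463.19 %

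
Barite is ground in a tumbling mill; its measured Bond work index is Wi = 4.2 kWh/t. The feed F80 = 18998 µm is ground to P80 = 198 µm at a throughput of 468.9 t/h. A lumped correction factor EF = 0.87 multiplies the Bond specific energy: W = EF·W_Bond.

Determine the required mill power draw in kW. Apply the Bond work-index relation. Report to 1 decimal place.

W = 10·Wi·[P80^(−½) − F80^(−½)]
W = 10·4.2·(1/√198 − 1/√18998) = 10·4.2·(0.063812) = 2.6801 kWh/t
W_actual = 0.87 × 2.6801 = 2.3317 kWh/t
Mill draw = 2.3317 × 468.9 = 1093.3 kW

P = 1093.3 kW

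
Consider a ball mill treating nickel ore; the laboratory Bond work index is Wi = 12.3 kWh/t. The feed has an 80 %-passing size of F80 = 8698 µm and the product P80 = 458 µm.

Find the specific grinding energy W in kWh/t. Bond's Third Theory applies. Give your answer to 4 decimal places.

W = 4.4286 kWh/t

W = 10 Wi (1/√P80 − 1/√F80)  [Bond]
1/√458 = 0.046727;  1/√8698 = 0.010722
W = 10·12.3·(0.046727 − 0.010722) = 4.4286 kWh/t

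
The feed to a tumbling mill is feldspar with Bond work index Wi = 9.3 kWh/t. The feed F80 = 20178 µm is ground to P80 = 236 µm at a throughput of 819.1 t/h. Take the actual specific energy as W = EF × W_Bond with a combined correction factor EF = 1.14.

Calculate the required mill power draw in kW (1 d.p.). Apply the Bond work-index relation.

P = 5041.5 kW

W = 10·Wi·(P80^(-½) − F80^(-½))
W = 10·9.3·(1/√236 − 1/√20178) = 10·9.3·(0.058055) = 5.3991 kWh/t
Corrected W = EF·W_Bond = 1.14·5.3991 = 6.1550 kWh/t
P = W·T = 6.1550·819.1 = 5041.5 kW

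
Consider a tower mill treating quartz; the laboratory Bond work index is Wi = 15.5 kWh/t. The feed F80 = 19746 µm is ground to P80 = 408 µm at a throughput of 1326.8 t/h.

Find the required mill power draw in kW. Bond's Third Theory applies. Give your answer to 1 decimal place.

P = 8717.9 kW

W = 10·Wi·[P80^(−½) − F80^(−½)]
W = 10·15.5·(1/√408 − 1/√19746) = 10·15.5·(0.042391) = 6.5706 kWh/t
P = W·T = 6.5706·1326.8 = 8717.9 kW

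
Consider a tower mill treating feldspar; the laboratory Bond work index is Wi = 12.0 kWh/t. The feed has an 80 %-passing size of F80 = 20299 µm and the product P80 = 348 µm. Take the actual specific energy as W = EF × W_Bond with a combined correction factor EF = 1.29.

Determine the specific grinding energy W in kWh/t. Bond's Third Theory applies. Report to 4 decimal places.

W = 7.2116 kWh/t

W = 10·Wi·(P80^(-½) − F80^(-½))
1/√348 = 0.053606;  1/√20299 = 0.007019
W = 10·12.0·(0.053606 − 0.007019) = 5.5904 kWh/t
Apply correction: 5.5904 × 1.29 = 7.2116 kWh/t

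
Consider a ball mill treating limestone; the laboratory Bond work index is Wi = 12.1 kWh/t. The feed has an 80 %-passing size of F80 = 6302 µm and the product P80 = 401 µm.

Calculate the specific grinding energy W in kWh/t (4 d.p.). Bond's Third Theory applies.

W = 4.5182 kWh/t

W_Bond = 10·Wi·(1/√P₈₀ − 1/√F₈₀)
1/√401 = 0.049938;  1/√6302 = 0.012597
W = 10·12.1·(0.049938 − 0.012597) = 4.5182 kWh/t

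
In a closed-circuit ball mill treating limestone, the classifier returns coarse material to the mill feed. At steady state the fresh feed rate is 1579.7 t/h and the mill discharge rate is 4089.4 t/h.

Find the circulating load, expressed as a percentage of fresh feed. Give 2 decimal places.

M = F + R at steady state, so:
R = M − F = 4089.4 − 1579.7 = 2509.7 t/h
CL = 100·R/F = 100·2509.7/1579.7 = 158.87 %

CL = 158.87 %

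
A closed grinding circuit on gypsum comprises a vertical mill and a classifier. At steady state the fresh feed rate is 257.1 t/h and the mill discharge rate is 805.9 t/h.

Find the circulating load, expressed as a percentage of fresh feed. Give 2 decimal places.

CL = 213.46 %

Discharge = new feed + return, hence
R = M − F = 805.9 − 257.1 = 548.8 t/h
CL = 100·R/F = 100·548.8/257.1 = 213.46 %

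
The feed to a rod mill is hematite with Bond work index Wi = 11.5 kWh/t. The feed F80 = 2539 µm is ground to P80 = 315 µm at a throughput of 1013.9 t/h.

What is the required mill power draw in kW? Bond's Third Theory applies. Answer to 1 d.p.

P = 4255.6 kW

W = 10·Wi·(P80^(-½) − F80^(-½))
W = 10·11.5·(1/√315 − 1/√2539) = 10·11.5·(0.036498) = 4.1972 kWh/t
P_mill = W·ṁ = 4.1972·1013.9 = 4255.6 kW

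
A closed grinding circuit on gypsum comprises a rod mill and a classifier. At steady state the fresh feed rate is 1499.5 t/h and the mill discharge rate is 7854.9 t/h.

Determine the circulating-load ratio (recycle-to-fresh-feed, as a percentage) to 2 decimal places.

M = F + R at steady state, so:
R = M − F = 7854.9 − 1499.5 = 6355.4 t/h
CL = 100·R/F = 100·6355.4/1499.5 = 423.83 %

CL = 423.83 %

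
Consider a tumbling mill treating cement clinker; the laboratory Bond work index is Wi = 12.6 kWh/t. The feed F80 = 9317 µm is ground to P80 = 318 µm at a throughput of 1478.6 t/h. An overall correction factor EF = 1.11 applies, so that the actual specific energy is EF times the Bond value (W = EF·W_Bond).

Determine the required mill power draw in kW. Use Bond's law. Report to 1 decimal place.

W = 10·Wi·[P80^(−½) − F80^(−½)]
W = 10·12.6·(1/√318 − 1/√9317) = 10·12.6·(0.045717) = 5.7604 kWh/t
Corrected W = EF·W_Bond = 1.11·5.7604 = 6.3940 kWh/t
Mill draw = 6.3940 × 1478.6 = 9454.2 kW

P = 9454.2 kW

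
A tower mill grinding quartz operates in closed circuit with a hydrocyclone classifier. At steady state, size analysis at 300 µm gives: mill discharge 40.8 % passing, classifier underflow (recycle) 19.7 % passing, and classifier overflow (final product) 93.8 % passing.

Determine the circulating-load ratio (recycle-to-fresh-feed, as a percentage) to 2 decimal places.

Balance %-passing 300 µm (r = R/F):
r = (o − d)/(d − u)
r = (93.8 − 40.8)/(40.8 − 19.7) = 53.0/21.1 = 2.5118
CL = 100·r = 251.18 %

CL = 251.18 %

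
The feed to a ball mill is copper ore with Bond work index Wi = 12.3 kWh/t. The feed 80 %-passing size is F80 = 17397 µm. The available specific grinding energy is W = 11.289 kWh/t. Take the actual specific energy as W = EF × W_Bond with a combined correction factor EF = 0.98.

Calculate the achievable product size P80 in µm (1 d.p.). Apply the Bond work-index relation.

Bond: W = 10·Wi·(1/√P80 − 1/√F80)
W_Bond = W / EF = 11.289 / 0.98 = 11.5194 kWh/t
P80^(−½) = W_Bond/(10 Wi) + F80^(−½)
  = 11.5194/(10·12.3) + 1/√17397 = 0.093654 + 0.007582 = 0.101235
P80 = (1/0.101235)² = 9.8780² = 97.57 µm

P80 = 97.6 µm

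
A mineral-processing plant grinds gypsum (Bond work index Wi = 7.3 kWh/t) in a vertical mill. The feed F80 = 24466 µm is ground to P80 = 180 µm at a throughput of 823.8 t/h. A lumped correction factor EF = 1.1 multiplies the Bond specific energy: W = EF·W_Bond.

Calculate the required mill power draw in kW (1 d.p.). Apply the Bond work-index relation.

P = 4507.7 kW

W = 10 Wi (1/√P80 − 1/√F80)  [Bond]
W = 10·7.3·(1/√180 − 1/√24466) = 10·7.3·(0.068142) = 4.9744 kWh/t
W_actual = 1.1 × 4.9744 = 5.4718 kWh/t
Mill draw = 5.4718 × 823.8 = 4507.7 kW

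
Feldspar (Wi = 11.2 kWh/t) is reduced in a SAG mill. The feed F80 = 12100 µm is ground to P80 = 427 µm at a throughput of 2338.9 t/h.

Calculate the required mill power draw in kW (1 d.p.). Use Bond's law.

P = 10295.6 kW

W = 10 Wi / √P80 − 10 Wi / √F80
W = 10·11.2·(1/√427 − 1/√12100) = 10·11.2·(0.039302) = 4.4019 kWh/t
Power = W × throughput = 4.4019 kWh/t × 2338.9 t/h = 10295.6 kW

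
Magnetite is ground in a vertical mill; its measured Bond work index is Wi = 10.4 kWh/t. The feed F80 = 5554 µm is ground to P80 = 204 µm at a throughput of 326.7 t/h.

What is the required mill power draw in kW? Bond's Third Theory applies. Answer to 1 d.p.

W = 10 Wi (1/√P80 − 1/√F80)  [Bond]
W = 10·10.4·(1/√204 − 1/√5554) = 10·10.4·(0.056596) = 5.8860 kWh/t
Mill draw = 5.8860 × 326.7 = 1922.9 kW

P = 1922.9 kW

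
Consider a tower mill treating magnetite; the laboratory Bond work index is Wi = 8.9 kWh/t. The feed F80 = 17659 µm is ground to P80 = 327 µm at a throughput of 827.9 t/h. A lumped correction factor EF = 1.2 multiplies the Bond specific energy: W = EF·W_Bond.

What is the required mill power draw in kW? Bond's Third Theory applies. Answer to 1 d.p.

W = 10 Wi / √P80 − 10 Wi / √F80
W = 10·8.9·(1/√327 − 1/√17659) = 10·8.9·(0.047775) = 4.2520 kWh/t
W_actual = 1.2 × 4.2520 = 5.1024 kWh/t
P = W·T = 5.1024·827.9 = 4224.2 kW

P = 4224.2 kW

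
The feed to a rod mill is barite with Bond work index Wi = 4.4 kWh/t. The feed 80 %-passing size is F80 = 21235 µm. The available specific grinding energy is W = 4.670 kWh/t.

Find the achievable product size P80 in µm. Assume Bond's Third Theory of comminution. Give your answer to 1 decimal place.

P80 = 78.3 µm

Bond:  W = 10 Wi (1/√P − 1/√F)
⇒ 1/√P80 = W/(10·Wi) + 1/√F80
  = 4.6700/(10·4.4) + 1/√21235 = 0.106136 + 0.006862 = 0.112999
P80 = (1/0.112999)² = 8.8497² = 78.32 µm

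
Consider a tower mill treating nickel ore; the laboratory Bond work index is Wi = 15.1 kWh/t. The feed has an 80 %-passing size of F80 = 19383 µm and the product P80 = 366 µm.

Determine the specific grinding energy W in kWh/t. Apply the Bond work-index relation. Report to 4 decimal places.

W = 10 Wi (1/√P80 − 1/√F80)  [Bond]
1/√366 = 0.052271;  1/√19383 = 0.007183
W = 10·15.1·(0.052271 − 0.007183) = 6.8083 kWh/t

W = 6.8083 kWh/t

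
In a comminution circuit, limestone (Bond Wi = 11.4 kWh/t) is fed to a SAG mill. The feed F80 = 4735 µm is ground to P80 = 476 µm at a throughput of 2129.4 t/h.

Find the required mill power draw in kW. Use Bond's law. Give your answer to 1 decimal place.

P = 7598.7 kW

W = 10 Wi / √P80 − 10 Wi / √F80
W = 10·11.4·(1/√476 − 1/√4735) = 10·11.4·(0.031302) = 3.5685 kWh/t
P_mill = W·ṁ = 3.5685·2129.4 = 7598.7 kW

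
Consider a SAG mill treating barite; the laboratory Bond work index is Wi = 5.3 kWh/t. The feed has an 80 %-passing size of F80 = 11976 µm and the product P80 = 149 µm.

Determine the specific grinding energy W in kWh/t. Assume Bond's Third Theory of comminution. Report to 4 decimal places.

W = 10 Wi (P80^-0.5 − F80^-0.5)
1/√149 = 0.081923;  1/√11976 = 0.009138
W = 10·5.3·(0.081923 − 0.009138) = 3.8576 kWh/t

W = 3.8576 kWh/t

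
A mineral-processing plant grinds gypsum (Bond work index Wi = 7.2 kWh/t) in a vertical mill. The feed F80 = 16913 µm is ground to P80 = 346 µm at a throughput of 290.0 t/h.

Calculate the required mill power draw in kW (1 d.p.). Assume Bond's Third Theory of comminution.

W = 10 Wi / √P80 − 10 Wi / √F80
W = 10·7.2·(1/√346 − 1/√16913) = 10·7.2·(0.046071) = 3.3171 kWh/t
Power = W × throughput = 3.3171 kWh/t × 290.0 t/h = 962.0 kW

P = 962.0 kW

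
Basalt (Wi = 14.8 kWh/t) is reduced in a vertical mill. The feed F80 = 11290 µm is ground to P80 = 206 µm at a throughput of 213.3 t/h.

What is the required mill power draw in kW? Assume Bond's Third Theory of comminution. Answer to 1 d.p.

W = 10·Wi·[P80^(−½) − F80^(−½)]
W = 10·14.8·(1/√206 − 1/√11290) = 10·14.8·(0.060262) = 8.9188 kWh/t
Power = W × throughput = 8.9188 kWh/t × 213.3 t/h = 1902.4 kW

P = 1902.4 kW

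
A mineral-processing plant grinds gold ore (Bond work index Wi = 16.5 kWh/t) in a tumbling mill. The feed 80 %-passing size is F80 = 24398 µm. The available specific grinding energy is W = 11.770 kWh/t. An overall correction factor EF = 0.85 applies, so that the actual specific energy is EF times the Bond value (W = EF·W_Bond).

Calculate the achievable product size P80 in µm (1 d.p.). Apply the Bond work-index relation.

P80 = 122.6 µm

W = 10·Wi·[P80^(−½) − F80^(−½)]
W_Bond = W / EF = 11.770 / 0.85 = 13.8471 kWh/t
P80^(−½) = W_Bond/(10 Wi) + F80^(−½)
  = 13.8471/(10·16.5) + 1/√24398 = 0.083922 + 0.006402 = 0.090324
P80 = (1/0.090324)² = 11.0713² = 122.57 µm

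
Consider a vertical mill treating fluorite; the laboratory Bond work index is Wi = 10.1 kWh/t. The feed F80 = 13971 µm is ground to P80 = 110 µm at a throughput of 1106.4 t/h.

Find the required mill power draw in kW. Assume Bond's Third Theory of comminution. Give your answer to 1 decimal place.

P = 9709.2 kW

W = 10 Wi / √P80 − 10 Wi / √F80
W = 10·10.1·(1/√110 − 1/√13971) = 10·10.1·(0.086886) = 8.7755 kWh/t
Mill draw = 8.7755 × 1106.4 = 9709.2 kW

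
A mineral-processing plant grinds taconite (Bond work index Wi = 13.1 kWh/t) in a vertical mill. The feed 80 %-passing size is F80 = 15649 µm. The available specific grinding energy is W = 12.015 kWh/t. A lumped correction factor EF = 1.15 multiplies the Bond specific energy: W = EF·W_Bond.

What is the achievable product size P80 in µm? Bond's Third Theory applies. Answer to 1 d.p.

W = 10·Wi·[P80^(−½) − F80^(−½)]
W_Bond = W / EF = 12.015 / 1.15 = 10.4478 kWh/t
⇒ 1/√P80 = W_Bond/(10·Wi) + 1/√F80
  = 10.4478/(10·13.1) + 1/√15649 = 0.079754 + 0.007994 = 0.087748
P80 = (1/0.087748)² = 11.3962² = 129.87 µm

P80 = 129.9 µm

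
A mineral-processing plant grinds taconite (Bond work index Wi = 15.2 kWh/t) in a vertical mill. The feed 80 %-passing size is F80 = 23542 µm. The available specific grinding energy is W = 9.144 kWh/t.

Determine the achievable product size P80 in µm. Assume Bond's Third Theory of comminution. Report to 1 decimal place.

W = 10·Wi·[P80^(−½) − F80^(−½)]
P80^-0.5 = F80^-0.5 + W/(10 Wi)
  = 9.1440/(10·15.2) + 1/√23542 = 0.060158 + 0.006517 = 0.066675
P80 = (1/0.066675)² = 14.9980² = 224.94 µm

P80 = 224.9 µm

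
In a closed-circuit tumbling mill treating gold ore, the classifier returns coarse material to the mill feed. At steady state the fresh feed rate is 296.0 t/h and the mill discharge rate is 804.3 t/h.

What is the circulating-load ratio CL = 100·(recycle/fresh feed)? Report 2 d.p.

CL = 171.72 %

Discharge = new feed + return, hence
R = M − F = 804.3 − 296.0 = 508.3 t/h
CL = 100·R/F = 100·508.3/296.0 = 171.72 %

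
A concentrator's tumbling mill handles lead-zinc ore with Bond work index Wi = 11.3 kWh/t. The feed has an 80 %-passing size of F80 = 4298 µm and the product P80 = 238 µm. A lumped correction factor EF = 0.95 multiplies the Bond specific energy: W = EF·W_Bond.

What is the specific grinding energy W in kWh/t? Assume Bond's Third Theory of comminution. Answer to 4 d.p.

W = 10 Wi (P80^-0.5 − F80^-0.5)
1/√238 = 0.064820;  1/√4298 = 0.015253
W = 10·11.3·(0.064820 − 0.015253) = 5.6011 kWh/t
Apply correction: 5.6011 × 0.95 = 5.3210 kWh/t

W = 5.3210 kWh/t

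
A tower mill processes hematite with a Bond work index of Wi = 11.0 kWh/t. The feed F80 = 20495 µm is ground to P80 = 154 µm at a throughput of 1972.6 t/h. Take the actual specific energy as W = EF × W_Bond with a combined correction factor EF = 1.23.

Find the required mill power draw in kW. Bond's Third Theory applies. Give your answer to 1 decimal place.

W = 10·Wi·(P80^(-½) − F80^(-½))
W = 10·11.0·(1/√154 − 1/√20495) = 10·11.0·(0.073597) = 8.0957 kWh/t
With EF = 1.23: W = 8.0957·1.23 = 9.9577 kWh/t
Mill draw = 9.9577 × 1972.6 = 19642.5 kW

P = 19642.5 kW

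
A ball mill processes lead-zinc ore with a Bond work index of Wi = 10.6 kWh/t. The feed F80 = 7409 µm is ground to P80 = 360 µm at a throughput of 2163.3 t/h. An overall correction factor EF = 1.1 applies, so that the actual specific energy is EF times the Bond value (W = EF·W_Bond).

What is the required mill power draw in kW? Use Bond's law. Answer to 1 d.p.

P = 10363.8 kW

W = 10·Wi·(P80^(-½) − F80^(-½))
W = 10·10.6·(1/√360 − 1/√7409) = 10·10.6·(0.041087) = 4.3552 kWh/t
Corrected W = EF·W_Bond = 1.1·4.3552 = 4.7907 kWh/t
Mill draw = 4.7907 × 2163.3 = 10363.8 kW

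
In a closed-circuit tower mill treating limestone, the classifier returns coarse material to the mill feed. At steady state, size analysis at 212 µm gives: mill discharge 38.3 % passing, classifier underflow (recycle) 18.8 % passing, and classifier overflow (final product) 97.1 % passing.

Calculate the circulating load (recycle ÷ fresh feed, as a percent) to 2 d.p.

Balance %-passing 212 µm (r = R/F):
r = (o − d)/(d − u)
r = (97.1 − 38.3)/(38.3 − 18.8) = 58.8/19.5 = 3.0154
CL = 100·r = 301.54 %

CL = 301.54 %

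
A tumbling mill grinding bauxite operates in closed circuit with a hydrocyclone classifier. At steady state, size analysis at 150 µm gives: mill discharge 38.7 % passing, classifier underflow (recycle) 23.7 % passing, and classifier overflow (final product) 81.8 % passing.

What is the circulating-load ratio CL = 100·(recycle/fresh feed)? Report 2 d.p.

Mass balance on the −150 µm fraction:
Fd + Rd = Ru + Fo ⇒ R/F = (o−d)/(d−u)
r = (81.8 − 38.7)/(38.7 − 23.7) = 43.1/15.0 = 2.8733
CL = 100·r = 287.33 %

CL = 287.33 %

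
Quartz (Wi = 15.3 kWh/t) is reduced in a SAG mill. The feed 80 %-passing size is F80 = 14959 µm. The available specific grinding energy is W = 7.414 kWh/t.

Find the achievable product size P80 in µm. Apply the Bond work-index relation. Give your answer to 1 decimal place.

Bond: W = 10·Wi·(1/√P80 − 1/√F80)
P80^-0.5 = F80^-0.5 + W/(10 Wi)
  = 7.4140/(10·15.3) + 1/√14959 = 0.048458 + 0.008176 = 0.056634
P80 = (1/0.056634)² = 17.6573² = 311.78 µm

P80 = 311.8 µm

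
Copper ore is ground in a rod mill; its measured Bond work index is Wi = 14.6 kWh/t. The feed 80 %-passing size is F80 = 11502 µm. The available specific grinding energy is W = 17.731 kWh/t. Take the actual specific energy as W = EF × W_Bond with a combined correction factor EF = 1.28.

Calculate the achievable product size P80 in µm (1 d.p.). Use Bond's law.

W_Bond = 10·Wi·(1/√P₈₀ − 1/√F₈₀)
W_Bond = W / EF = 17.731 / 1.28 = 13.8523 kWh/t
⇒ 1/√P80 = W_Bond/(10 Wi) + 1/√F80
  = 13.8523/(10·14.6) + 1/√11502 = 0.094879 + 0.009324 = 0.104203
P80 = (1/0.104203)² = 9.5966² = 92.10 µm

P80 = 92.1 µm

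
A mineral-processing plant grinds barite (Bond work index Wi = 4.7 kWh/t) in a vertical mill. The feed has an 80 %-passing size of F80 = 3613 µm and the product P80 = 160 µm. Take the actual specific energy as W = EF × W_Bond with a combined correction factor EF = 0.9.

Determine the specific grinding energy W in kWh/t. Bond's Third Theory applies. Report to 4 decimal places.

W = 2.6404 kWh/t

Bond:  W = 10 Wi (1/√P − 1/√F)
1/√160 = 0.079057;  1/√3613 = 0.016637
W = 10·4.7·(0.079057 − 0.016637) = 2.9338 kWh/t
Apply correction: 2.9338 × 0.9 = 2.6404 kWh/t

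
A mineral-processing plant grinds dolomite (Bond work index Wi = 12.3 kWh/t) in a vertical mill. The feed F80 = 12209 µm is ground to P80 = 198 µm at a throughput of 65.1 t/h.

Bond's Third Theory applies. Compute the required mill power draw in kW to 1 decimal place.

W = 10 Wi (1/√P80 − 1/√F80)  [Bond]
W = 10·12.3·(1/√198 − 1/√12209) = 10·12.3·(0.062017) = 7.6281 kWh/t
Power = W × throughput = 7.6281 kWh/t × 65.1 t/h = 496.6 kW

P = 496.6 kW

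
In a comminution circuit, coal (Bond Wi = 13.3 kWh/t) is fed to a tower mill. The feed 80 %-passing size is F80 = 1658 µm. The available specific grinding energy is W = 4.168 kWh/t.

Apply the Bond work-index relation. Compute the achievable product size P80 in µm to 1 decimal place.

P80 = 320.1 µm

W = 10 Wi (P80^-0.5 − F80^-0.5)
P80^(−½) = W/(10 Wi) + F80^(−½)
  = 4.1680/(10·13.3) + 1/√1658 = 0.031338 + 0.024559 = 0.055897
P80 = (1/0.055897)² = 17.8900² = 320.05 µm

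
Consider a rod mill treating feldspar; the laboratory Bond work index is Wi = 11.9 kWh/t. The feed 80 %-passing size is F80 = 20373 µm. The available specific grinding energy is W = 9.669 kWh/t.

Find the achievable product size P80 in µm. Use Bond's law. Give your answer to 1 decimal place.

W_Bond = 10·Wi·(1/√P₈₀ − 1/√F₈₀)
P80^-0.5 = F80^-0.5 + W/(10 Wi)
  = 9.6690/(10·11.9) + 1/√20373 = 0.081252 + 0.007006 = 0.088258
P80 = (1/0.088258)² = 11.3304² = 128.38 µm

P80 = 128.4 µm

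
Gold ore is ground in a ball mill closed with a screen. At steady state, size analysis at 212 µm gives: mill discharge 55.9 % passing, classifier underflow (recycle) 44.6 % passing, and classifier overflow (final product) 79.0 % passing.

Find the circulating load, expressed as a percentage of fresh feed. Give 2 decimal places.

CL = 204.42 %

Balance %-passing 212 µm (r = R/F):
Fd + Rd = Ru + Fo ⇒ R/F = (o−d)/(d−u)
r = (79.0 − 55.9)/(55.9 − 44.6) = 23.1/11.3 = 2.0442
CL = 100·r = 204.42 %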